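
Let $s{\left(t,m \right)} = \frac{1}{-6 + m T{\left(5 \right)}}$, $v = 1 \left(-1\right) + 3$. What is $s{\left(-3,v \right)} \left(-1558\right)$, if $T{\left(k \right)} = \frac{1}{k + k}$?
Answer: $\frac{7790}{29} \approx 268.62$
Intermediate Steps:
$T{\left(k \right)} = \frac{1}{2 k}$
$v = 2$ ($v = -1 + 3 = 2$)
$s{\left(t,m \right)} = \frac{1}{-6 + \frac{m}{10}}$ ($s{\left(t,m \right)} = \frac{1}{-6 + m \frac{1}{2 \cdot 5}} = \frac{1}{-6 + m \frac{1}{2} \cdot \frac{1}{5}} = \frac{1}{-6 + m \frac{1}{10}} = \frac{1}{-6 + \frac{m}{10}}$)
$s{\left(-3,v \right)} \left(-1558\right) = \frac{10}{-60 + 2} \left(-1558\right) = \frac{10}{-58} \left(-1558\right) = 10 \left(- \frac{1}{58}\right) \left(-1558\right) = \left(- \frac{5}{29}\right) \left(-1558\right) = \frac{7790}{29}$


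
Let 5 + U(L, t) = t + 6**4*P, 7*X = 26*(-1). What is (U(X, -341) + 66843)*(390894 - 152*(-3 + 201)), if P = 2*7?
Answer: 30538303518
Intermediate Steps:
X = -26/7 (X = (26*(-1))/7 = (1/7)*(-26) = -26/7 ≈ -3.7143)
P = 14
U(L, t) = 18139 + t (U(L, t) = -5 + (t + 6**4*14) = -5 + (t + 1296*14) = -5 + (t + 18144) = -5 + (18144 + t) = 18139 + t)
(U(X, -341) + 66843)*(390894 - 152*(-3 + 201)) = ((18139 - 341) + 66843)*(390894 - 152*(-3 + 201)) = (17798 + 66843)*(390894 - 152*198) = 84641*(390894 - 30096) = 84641*360798 = 30538303518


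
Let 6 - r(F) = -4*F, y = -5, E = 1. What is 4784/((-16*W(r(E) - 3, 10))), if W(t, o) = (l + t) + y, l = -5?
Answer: 299/3 ≈ 99.667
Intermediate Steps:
r(F) = 6 + 4*F (r(F) = 6 - (-4)*F = 6 + 4*F)
W(t, o) = -10 + t (W(t, o) = (-5 + t) - 5 = -10 + t)
4784/((-16*W(r(E) - 3, 10))) = 4784/((-16*(-10 + ((6 + 4*1) - 3)))) = 4784/((-16*(-10 + ((6 + 4) - 3)))) = 4784/((-16*(-10 + (10 - 3)))) = 4784/((-16*(-10 + 7))) = 4784/((-16*(-3))) = 4784/48 = 4784*(1/48) = 299/3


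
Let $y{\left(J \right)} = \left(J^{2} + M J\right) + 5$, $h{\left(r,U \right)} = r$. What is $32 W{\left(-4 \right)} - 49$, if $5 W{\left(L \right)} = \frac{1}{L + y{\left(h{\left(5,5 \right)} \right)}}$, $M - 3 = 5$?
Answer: $- \frac{8069}{165} \approx -48.903$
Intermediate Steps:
$M = 8$ ($M = 3 + 5 = 8$)
$y{\left(J \right)} = 5 + J^{2} + 8 J$ ($y{\left(J \right)} = \left(J^{2} + 8 J\right) + 5 = 5 + J^{2} + 8 J$)
$W{\left(L \right)} = \frac{1}{5 \left(70 + L\right)}$ ($W{\left(L \right)} = \frac{1}{5 \left(L + \left(5 + 5^{2} + 8 \cdot 5\right)\right)} = \frac{1}{5 \left(L + \left(5 + 25 + 40\right)\right)} = \frac{1}{5 \left(L + 70\right)} = \frac{1}{5 \left(70 + L\right)}$)
$32 W{\left(-4 \right)} - 49 = 32 \frac{1}{5 \left(70 - 4\right)} - 49 = 32 \frac{1}{5 \cdot 66} - 49 = 32 \cdot \frac{1}{5} \cdot \frac{1}{66} - 49 = 32 \cdot \frac{1}{330} - 49 = \frac{16}{165} - 49 = - \frac{8069}{165}$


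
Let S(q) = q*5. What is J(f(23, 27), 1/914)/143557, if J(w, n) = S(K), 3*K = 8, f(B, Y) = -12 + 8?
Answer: 40/430671 ≈ 9.2878e-5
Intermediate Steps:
f(B, Y) = -4
K = 8/3 (K = (⅓)*8 = 8/3 ≈ 2.6667)
S(q) = 5*q
J(w, n) = 40/3 (J(w, n) = 5*(8/3) = 40/3)
J(f(23, 27), 1/914)/143557 = (40/3)/143557 = (40/3)*(1/143557) = 40/430671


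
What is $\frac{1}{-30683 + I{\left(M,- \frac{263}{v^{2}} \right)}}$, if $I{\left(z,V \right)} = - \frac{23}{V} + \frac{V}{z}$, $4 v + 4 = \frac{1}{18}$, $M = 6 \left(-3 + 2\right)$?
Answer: $- \frac{6872859072}{210569544146569} \approx -3.2639 \cdot 10^{-5}$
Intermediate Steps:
$M = -6$ ($M = 6 \left(-1\right) = -6$)
$v = - \frac{71}{72}$ ($v = -1 + \frac{1}{4 \cdot 18} = -1 + \frac{1}{4} \cdot \frac{1}{18} = -1 + \frac{1}{72} = - \frac{71}{72} \approx -0.98611$)
$\frac{1}{-30683 + I{\left(M,- \frac{263}{v^{2}} \right)}} = \frac{1}{-30683 + \left(- \frac{23}{\left(-263\right) \frac{1}{\left(- \frac{71}{72}\right)^{2}}} + \frac{\left(-263\right) \frac{1}{\left(- \frac{71}{72}\right)^{2}}}{-6}\right)} = \frac{1}{-30683 + \left(- \frac{23}{\left(-263\right) \frac{1}{\frac{5041}{5184}}} + - \frac{263}{\frac{5041}{5184}} \left(- \frac{1}{6}\right)\right)} = \frac{1}{-30683 + \left(- \frac{23}{\left(-263\right) \frac{5184}{5041}} + \left(-263\right) \frac{5184}{5041} \left(- \frac{1}{6}\right)\right)} = \frac{1}{-30683 - \left(- \frac{227232}{5041} + \frac{23}{- \frac{1363392}{5041}}\right)} = \frac{1}{-30683 + \left(\left(-23\right) \left(- \frac{5041}{1363392}\right) + \frac{227232}{5041}\right)} = \frac{1}{-30683 + \left(\frac{115943}{1363392} + \frac{227232}{5041}\right)} = \frac{1}{-30683 + \frac{310390759607}{6872859072}} = \frac{1}{- \frac{210569544146569}{6872859072}} = - \frac{6872859072}{210569544146569}$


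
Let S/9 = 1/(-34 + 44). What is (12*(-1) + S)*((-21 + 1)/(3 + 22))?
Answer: 222/25 ≈ 8.8800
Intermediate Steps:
S = 9/10 (S = 9/(-34 + 44) = 9/10 ≈ 0.90000)
(12*(-1) + S)*((-21 + 1)/(3 + 22)) = (12*(-1) + 9/10)*((-21 + 1)/(3 + 22)) = (-12 + 9/10)*(-20/25) = -(-222)/25 = -111/10*(-⅘) = 222/25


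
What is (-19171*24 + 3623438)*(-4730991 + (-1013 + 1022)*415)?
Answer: -14953889631504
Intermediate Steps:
(-19171*24 + 3623438)*(-4730991 + (-1013 + 1022)*415) = (-460104 + 3623438)*(-4730991 + 9*415) = 3163334*(-4730991 + 3735) = 3163334*(-4727256) = -14953889631504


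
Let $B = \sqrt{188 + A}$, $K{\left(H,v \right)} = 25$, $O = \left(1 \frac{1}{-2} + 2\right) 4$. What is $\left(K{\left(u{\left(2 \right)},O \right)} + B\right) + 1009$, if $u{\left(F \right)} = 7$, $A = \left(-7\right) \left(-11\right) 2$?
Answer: $1034 + 3 \sqrt{38} \approx 1052.5$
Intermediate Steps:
$A = 154$ ($A = 77 \cdot 2 = 154$)
$O = 6$ ($O = \left(1 \left(- \frac{1}{2}\right) + 2\right) 4 = \left(- \frac{1}{2} + 2\right) 4 = \frac{3}{2} \cdot 4 = 6$)
$B = 3 \sqrt{38}$ ($B = \sqrt{188 + 154} = \sqrt{342} = 3 \sqrt{38} \approx 18.493$)
$\left(K{\left(u{\left(2 \right)},O \right)} + B\right) + 1009 = \left(25 + 3 \sqrt{38}\right) + 1009 = 1034 + 3 \sqrt{38}$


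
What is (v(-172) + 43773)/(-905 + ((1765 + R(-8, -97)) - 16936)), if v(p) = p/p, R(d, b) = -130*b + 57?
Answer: -43774/3409 ≈ -12.841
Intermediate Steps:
R(d, b) = 57 - 130*b
v(p) = 1
(v(-172) + 43773)/(-905 + ((1765 + R(-8, -97)) - 16936)) = (1 + 43773)/(-905 + ((1765 + (57 - 130*(-97))) - 16936)) = 43774/(-905 + ((1765 + (57 + 12610)) - 16936)) = 43774/(-905 + ((1765 + 12667) - 16936)) = 43774/(-905 + (14432 - 16936)) = 43774/(-905 - 2504) = 43774/(-3409) = 43774*(-1/3409) = -43774/3409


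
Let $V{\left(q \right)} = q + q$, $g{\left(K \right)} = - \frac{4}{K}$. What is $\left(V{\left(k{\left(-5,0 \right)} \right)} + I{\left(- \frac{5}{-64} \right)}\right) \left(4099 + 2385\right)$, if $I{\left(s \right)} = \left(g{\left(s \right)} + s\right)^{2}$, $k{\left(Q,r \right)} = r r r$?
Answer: $\frac{433806964101}{25600} \approx 1.6946 \cdot 10^{7}$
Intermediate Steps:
$k{\left(Q,r \right)} = r^{3}$ ($k{\left(Q,r \right)} = r^{2} r = r^{3}$)
$V{\left(q \right)} = 2 q$
$I{\left(s \right)} = \left(s - \frac{4}{s}\right)^{2}$ ($I{\left(s \right)} = \left(- \frac{4}{s} + s\right)^{2} = \left(s - \frac{4}{s}\right)^{2}$)
$\left(V{\left(k{\left(-5,0 \right)} \right)} + I{\left(- \frac{5}{-64} \right)}\right) \left(4099 + 2385\right) = \left(2 \cdot 0^{3} + \frac{\left(-4 + \left(- \frac{5}{-64}\right)^{2}\right)^{2}}{\frac{25}{4096}}\right) \left(4099 + 2385\right) = \left(2 \cdot 0 + \frac{\left(-4 + \left(\left(-5\right) \left(- \frac{1}{64}\right)\right)^{2}\right)^{2}}{\frac{25}{4096}}\right) 6484 = \left(0 + \frac{\left(-4 + \left(\frac{5}{64}\right)^{2}\right)^{2}}{\frac{25}{4096}}\right) 6484 = \left(0 + \frac{4096 \left(-4 + \frac{25}{4096}\right)^{2}}{25}\right) 6484 = \left(0 + \frac{4096 \left(- \frac{16359}{4096}\right)^{2}}{25}\right) 6484 = \left(0 + \frac{4096}{25} \cdot \frac{267616881}{16777216}\right) 6484 = \left(0 + \frac{267616881}{102400}\right) 6484 = \frac{267616881}{102400} \cdot 6484 = \frac{433806964101}{25600}$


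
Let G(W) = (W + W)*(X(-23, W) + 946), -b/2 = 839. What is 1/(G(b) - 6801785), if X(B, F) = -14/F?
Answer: -1/9976589 ≈ -1.0023e-7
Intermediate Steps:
b = -1678 (b = -2*839 = -1678)
G(W) = 2*W*(946 - 14/W) (G(W) = (W + W)*(-14/W + 946) = (2*W)*(946 - 14/W) = 2*W*(946 - 14/W))
1/(G(b) - 6801785) = 1/((-28 + 1892*(-1678)) - 6801785) = 1/((-28 - 3174776) - 6801785) = 1/(-3174804 - 6801785) = 1/(-9976589) = -1/9976589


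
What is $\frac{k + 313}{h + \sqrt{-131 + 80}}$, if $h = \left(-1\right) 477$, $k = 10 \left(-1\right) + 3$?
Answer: $- \frac{24327}{37930} - \frac{51 i \sqrt{51}}{37930} \approx -0.64137 - 0.0096022 i$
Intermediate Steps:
$k = -7$ ($k = -10 + 3 = -7$)
$h = -477$
$\frac{k + 313}{h + \sqrt{-131 + 80}} = \frac{-7 + 313}{-477 + \sqrt{-131 + 80}} = \frac{306}{-477 + \sqrt{-51}} = \frac{306}{-477 + i \sqrt{51}}$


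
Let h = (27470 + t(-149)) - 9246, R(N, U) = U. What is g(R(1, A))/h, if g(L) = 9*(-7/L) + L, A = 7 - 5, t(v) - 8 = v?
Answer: -59/36166 ≈ -0.0016314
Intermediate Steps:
t(v) = 8 + v
A = 2
g(L) = L - 63/L (g(L) = -63/L + L = L - 63/L)
h = 18083 (h = (27470 + (8 - 149)) - 9246 = (27470 - 141) - 9246 = 27329 - 9246 = 18083)
g(R(1, A))/h = (2 - 63/2)/18083 = (2 - 63*1/2)*(1/18083) = (2 - 63/2)*(1/18083) = -59/2*1/18083 = -59/36166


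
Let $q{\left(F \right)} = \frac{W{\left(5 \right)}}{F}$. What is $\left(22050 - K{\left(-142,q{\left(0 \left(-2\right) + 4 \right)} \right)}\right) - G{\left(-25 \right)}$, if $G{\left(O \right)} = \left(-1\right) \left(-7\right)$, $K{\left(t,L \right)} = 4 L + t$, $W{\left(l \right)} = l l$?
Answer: $22160$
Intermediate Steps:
$W{\left(l \right)} = l^{2}$
$q{\left(F \right)} = \frac{25}{F}$ ($q{\left(F \right)} = \frac{5^{2}}{F} = \frac{25}{F}$)
$K{\left(t,L \right)} = t + 4 L$
$G{\left(O \right)} = 7$
$\left(22050 - K{\left(-142,q{\left(0 \left(-2\right) + 4 \right)} \right)}\right) - G{\left(-25 \right)} = \left(22050 - \left(-142 + 4 \frac{25}{0 \left(-2\right) + 4}\right)\right) - 7 = \left(22050 - \left(-142 + 4 \frac{25}{0 + 4}\right)\right) - 7 = \left(22050 - \left(-142 + 4 \cdot \frac{25}{4}\right)\right) - 7 = \left(22050 - \left(-142 + 25\right)\right) - 7 = \left(22050 - -117\right) - 7 = \left(22050 + 117\right) - 7 = 22167 - 7 = 22160$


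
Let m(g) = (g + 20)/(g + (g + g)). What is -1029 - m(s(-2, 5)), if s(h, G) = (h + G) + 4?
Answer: -7212/7 ≈ -1030.3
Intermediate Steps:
s(h, G) = 4 + G + h (s(h, G) = (G + h) + 4 = 4 + G + h)
m(g) = (20 + g)/(3*g) (m(g) = (20 + g)/(g + 2*g) = (20 + g)/((3*g)) = (20 + g)*(1/(3*g)) = (20 + g)/(3*g))
-1029 - m(s(-2, 5)) = -1029 - (20 + (4 + 5 - 2))/(3*(4 + 5 - 2)) = -1029 - (20 + 7)/(3*7) = -1029 - 27/(3*7) = -1029 - 1*9/7 = -1029 - 9/7 = -7212/7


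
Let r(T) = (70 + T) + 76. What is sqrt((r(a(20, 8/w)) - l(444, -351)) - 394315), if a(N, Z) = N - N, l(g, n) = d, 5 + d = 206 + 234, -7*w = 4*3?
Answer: 2*I*sqrt(98651) ≈ 628.17*I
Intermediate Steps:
w = -12/7 (w = -4*3/7 = -1/7*12 = -12/7 ≈ -1.7143)
d = 435 (d = -5 + (206 + 234) = -5 + 440 = 435)
l(g, n) = 435
a(N, Z) = 0
r(T) = 146 + T
sqrt((r(a(20, 8/w)) - l(444, -351)) - 394315) = sqrt(((146 + 0) - 1*435) - 394315) = sqrt((146 - 435) - 394315) = sqrt(-289 - 394315) = sqrt(-394604) = 2*I*sqrt(98651)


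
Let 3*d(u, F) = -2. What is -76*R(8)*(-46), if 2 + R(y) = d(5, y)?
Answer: -27968/3 ≈ -9322.7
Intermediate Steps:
d(u, F) = -⅔ (d(u, F) = (⅓)*(-2) = -⅔)
R(y) = -8/3 (R(y) = -2 - ⅔ = -8/3)
-76*R(8)*(-46) = -76*(-8/3)*(-46) = (608/3)*(-46) = -27968/3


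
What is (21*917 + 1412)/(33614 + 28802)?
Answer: 20669/62416 ≈ 0.33115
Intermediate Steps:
(21*917 + 1412)/(33614 + 28802) = (19257 + 1412)/62416 = 20669*(1/62416) = 20669/62416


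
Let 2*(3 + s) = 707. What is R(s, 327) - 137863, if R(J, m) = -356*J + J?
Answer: -524581/2 ≈ -2.6229e+5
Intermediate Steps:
s = 701/2 (s = -3 + (1/2)*707 = -3 + 707/2 = 701/2 ≈ 350.50)
R(J, m) = -355*J
R(s, 327) - 137863 = -355*701/2 - 137863 = -248855/2 - 137863 = -524581/2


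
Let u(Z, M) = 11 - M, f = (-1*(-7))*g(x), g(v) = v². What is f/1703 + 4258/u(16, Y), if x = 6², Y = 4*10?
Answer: -6988286/49387 ≈ -141.50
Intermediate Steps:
Y = 40
x = 36
f = 9072 (f = -1*(-7)*36² = 7*1296 = 9072)
f/1703 + 4258/u(16, Y) = 9072/1703 + 4258/(11 - 1*40) = 9072*(1/1703) + 4258/(11 - 40) = 9072/1703 + 4258/(-29) = 9072/1703 + 4258*(-1/29) = 9072/1703 - 4258/29 = -6988286/49387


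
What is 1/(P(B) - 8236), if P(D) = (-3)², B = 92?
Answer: -1/8227 ≈ -0.00012155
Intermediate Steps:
P(D) = 9
1/(P(B) - 8236) = 1/(9 - 8236) = 1/(-8227) = -1/8227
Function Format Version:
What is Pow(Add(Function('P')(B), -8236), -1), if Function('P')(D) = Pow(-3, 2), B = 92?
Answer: Rational(-1, 8227) ≈ -0.00012155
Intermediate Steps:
Function('P')(D) = 9
Pow(Add(Function('P')(B), -8236), -1) = Pow(Add(9, -8236), -1) = Pow(-8227, -1) = Rational(-1, 8227)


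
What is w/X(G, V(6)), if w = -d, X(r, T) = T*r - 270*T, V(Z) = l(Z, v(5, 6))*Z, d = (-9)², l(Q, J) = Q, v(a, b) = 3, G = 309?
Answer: -3/52 ≈ -0.057692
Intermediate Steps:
d = 81
V(Z) = Z² (V(Z) = Z*Z = Z²)
X(r, T) = -270*T + T*r
w = -81 (w = -1*81 = -81)
w/X(G, V(6)) = -81*1/(36*(-270 + 309)) = -81/(36*39) = -81/1404 = -81*1/1404 = -3/52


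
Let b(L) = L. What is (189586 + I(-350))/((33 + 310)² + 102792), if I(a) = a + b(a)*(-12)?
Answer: 193436/220441 ≈ 0.87750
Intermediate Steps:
I(a) = -11*a (I(a) = a + a*(-12) = a - 12*a = -11*a)
(189586 + I(-350))/((33 + 310)² + 102792) = (189586 - 11*(-350))/((33 + 310)² + 102792) = (189586 + 3850)/(343² + 102792) = 193436/(117649 + 102792) = 193436/220441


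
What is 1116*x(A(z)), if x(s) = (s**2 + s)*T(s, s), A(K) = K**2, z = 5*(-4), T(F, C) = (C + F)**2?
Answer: 114564096000000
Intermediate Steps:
z = -20
x(s) = 4*s**2*(s + s**2) (x(s) = (s**2 + s)*(s + s)**2 = (s + s**2)*(2*s)**2 = (s + s**2)*(4*s**2) = 4*s**2*(s + s**2))
1116*x(A(z)) = 1116*(4*((-20)**2)**3*(1 + (-20)**2)) = 1116*(4*400**3*(1 + 400)) = 1116*(4*64000000*401) = 1116*102656000000 = 114564096000000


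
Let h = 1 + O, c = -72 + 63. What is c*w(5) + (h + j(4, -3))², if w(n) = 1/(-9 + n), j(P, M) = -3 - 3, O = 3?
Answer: 25/4 ≈ 6.2500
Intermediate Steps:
j(P, M) = -6
c = -9
h = 4 (h = 1 + 3 = 4)
c*w(5) + (h + j(4, -3))² = -9/(-9 + 5) + (4 - 6)² = -9/(-4) + (-2)² = -9*(-¼) + 4 = 9/4 + 4 = 25/4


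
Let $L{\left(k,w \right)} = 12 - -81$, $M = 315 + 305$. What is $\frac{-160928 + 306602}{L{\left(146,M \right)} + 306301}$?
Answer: $\frac{72837}{153197} \approx 0.47545$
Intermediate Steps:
$M = 620$
$L{\left(k,w \right)} = 93$ ($L{\left(k,w \right)} = 12 + 81 = 93$)
$\frac{-160928 + 306602}{L{\left(146,M \right)} + 306301} = \frac{-160928 + 306602}{93 + 306301} = \frac{145674}{306394} = 145674 \cdot \frac{1}{306394} = \frac{72837}{153197}$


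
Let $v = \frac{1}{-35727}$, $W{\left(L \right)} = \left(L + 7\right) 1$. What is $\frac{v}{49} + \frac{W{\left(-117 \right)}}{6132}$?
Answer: $- \frac{4585111}{255590958} \approx -0.017939$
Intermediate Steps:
$W{\left(L \right)} = 7 + L$ ($W{\left(L \right)} = \left(7 + L\right) 1 = 7 + L$)
$v = - \frac{1}{35727} \approx -2.799 \cdot 10^{-5}$
$\frac{v}{49} + \frac{W{\left(-117 \right)}}{6132} = - \frac{1}{35727 \cdot 49} + \frac{7 - 117}{6132} = \left(- \frac{1}{35727}\right) \frac{1}{49} - \frac{55}{3066} = - \frac{1}{1750623} - \frac{55}{3066} = - \frac{4585111}{255590958}$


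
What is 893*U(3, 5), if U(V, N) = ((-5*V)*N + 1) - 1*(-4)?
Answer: -62510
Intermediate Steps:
U(V, N) = 5 - 5*N*V (U(V, N) = (-5*N*V + 1) + 4 = (1 - 5*N*V) + 4 = 5 - 5*N*V)
893*U(3, 5) = 893*(5 - 5*5*3) = 893*(5 - 75) = 893*(-70) = -62510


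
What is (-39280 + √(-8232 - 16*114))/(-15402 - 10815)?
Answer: 39280/26217 - 2*I*√2514/26217 ≈ 1.4983 - 0.003825*I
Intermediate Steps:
(-39280 + √(-8232 - 16*114))/(-15402 - 10815) = (-39280 + √(-8232 - 1824))/(-26217) = (-39280 + √(-10056))*(-1/26217) = (-39280 + 2*I*√2514)*(-1/26217) = 39280/26217 - 2*I*√2514/26217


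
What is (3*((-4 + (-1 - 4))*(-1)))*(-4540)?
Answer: -122580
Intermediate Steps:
(3*((-4 + (-1 - 4))*(-1)))*(-4540) = (3*((-4 - 5)*(-1)))*(-4540) = (3*(-9*(-1)))*(-4540) = (3*9)*(-4540) = 27*(-4540) = -122580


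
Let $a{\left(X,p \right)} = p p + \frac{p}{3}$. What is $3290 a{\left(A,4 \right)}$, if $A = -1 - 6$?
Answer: $\frac{171080}{3} \approx 57027.0$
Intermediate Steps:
$A = -7$ ($A = -1 - 6 = -7$)
$a{\left(X,p \right)} = p^{2} + \frac{p}{3}$ ($a{\left(X,p \right)} = p^{2} + p \frac{1}{3} = p^{2} + \frac{p}{3}$)
$3290 a{\left(A,4 \right)} = 3290 \cdot 4 \left(\frac{1}{3} + 4\right) = 3290 \cdot 4 \cdot \frac{13}{3} = 3290 \cdot \frac{52}{3} = \frac{171080}{3}$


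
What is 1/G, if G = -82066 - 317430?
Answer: -1/399496 ≈ -2.5032e-6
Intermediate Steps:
G = -399496
1/G = 1/(-399496) = -1/399496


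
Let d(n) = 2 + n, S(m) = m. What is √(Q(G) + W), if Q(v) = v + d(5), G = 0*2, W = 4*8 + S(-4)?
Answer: √35 ≈ 5.9161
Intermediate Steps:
W = 28 (W = 4*8 - 4 = 32 - 4 = 28)
G = 0
Q(v) = 7 + v (Q(v) = v + (2 + 5) = v + 7 = 7 + v)
√(Q(G) + W) = √((7 + 0) + 28) = √(7 + 28) = √35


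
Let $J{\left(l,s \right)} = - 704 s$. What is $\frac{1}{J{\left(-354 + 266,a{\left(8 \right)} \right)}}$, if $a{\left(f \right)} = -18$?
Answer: $\frac{1}{12672} \approx 7.8914 \cdot 10^{-5}$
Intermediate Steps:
$\frac{1}{J{\left(-354 + 266,a{\left(8 \right)} \right)}} = \frac{1}{\left(-704\right) \left(-18\right)} = \frac{1}{12672}$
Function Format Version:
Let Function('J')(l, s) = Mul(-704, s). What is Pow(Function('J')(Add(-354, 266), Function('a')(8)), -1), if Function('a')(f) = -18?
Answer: Rational(1, 12672) ≈ 7.8914e-5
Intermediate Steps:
Pow(Function('J')(Add(-354, 266), Function('a')(8)), -1) = Pow(Mul(-704, -18), -1) = Pow(12672, -1) = Rational(1, 12672)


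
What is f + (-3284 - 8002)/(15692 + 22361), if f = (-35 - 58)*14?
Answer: -49556292/38053 ≈ -1302.3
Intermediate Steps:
f = -1302 (f = -93*14 = -1302)
f + (-3284 - 8002)/(15692 + 22361) = -1302 + (-3284 - 8002)/(15692 + 22361) = -1302 - 11286/38053 = -49556292/38053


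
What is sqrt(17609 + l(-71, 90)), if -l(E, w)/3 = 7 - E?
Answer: 5*sqrt(695) ≈ 131.81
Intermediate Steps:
l(E, w) = -21 + 3*E (l(E, w) = -3*(7 - E) = -21 + 3*E)
sqrt(17609 + l(-71, 90)) = sqrt(17609 + (-21 + 3*(-71))) = sqrt(17609 + (-21 - 213)) = sqrt(17609 - 234) = sqrt(17375) = 5*sqrt(695)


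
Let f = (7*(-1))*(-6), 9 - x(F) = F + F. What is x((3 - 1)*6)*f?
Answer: -630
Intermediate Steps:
x(F) = 9 - 2*F (x(F) = 9 - (F + F) = 9 - 2*F)
f = 42 (f = -7*(-6) = 42)
x((3 - 1)*6)*f = (9 - 2*(3 - 1)*6)*42 = (9 - 4*6)*42 = (9 - 2*12)*42 = (9 - 24)*42 = -15*42 = -630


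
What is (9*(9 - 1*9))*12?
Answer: 0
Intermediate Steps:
(9*(9 - 1*9))*12 = (9*(9 - 9))*12 = (9*0)*12 = 0*12 = 0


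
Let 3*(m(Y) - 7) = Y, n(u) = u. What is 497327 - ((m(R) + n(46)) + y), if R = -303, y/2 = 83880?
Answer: 329615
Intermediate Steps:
y = 167760 (y = 2*83880 = 167760)
m(Y) = 7 + Y/3
497327 - ((m(R) + n(46)) + y) = 497327 - (((7 + (1/3)*(-303)) + 46) + 167760) = 497327 - (((7 - 101) + 46) + 167760) = 497327 - ((-94 + 46) + 167760) = 497327 - (-48 + 167760) = 497327 - 1*167712 = 497327 - 167712 = 329615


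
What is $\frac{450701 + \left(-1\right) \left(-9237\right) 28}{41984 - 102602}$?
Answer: $- \frac{709337}{60618} \approx -11.702$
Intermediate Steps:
$\frac{450701 + \left(-1\right) \left(-9237\right) 28}{41984 - 102602} = \frac{450701 + 9237 \cdot 28}{-60618} = \left(450701 + 258636\right) \left(- \frac{1}{60618}\right) = 709337 \left(- \frac{1}{60618}\right) = - \frac{709337}{60618}$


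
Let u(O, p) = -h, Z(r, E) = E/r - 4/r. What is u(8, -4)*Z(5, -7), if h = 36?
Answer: 396/5 ≈ 79.200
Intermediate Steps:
Z(r, E) = -4/r + E/r
u(O, p) = -36 (u(O, p) = -1*36 = -36)
u(8, -4)*Z(5, -7) = -36*(-4 - 7)/5 = -36*(-11)/5 = -36*(-11/5) = 396/5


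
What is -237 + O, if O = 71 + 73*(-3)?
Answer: -385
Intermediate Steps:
O = -148 (O = 71 - 219 = -148)
-237 + O = -237 - 148 = -385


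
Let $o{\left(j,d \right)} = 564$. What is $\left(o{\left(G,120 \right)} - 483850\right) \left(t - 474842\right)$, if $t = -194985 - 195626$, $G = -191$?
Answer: $418261318558$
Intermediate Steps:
$t = -390611$
$\left(o{\left(G,120 \right)} - 483850\right) \left(t - 474842\right) = \left(564 - 483850\right) \left(-390611 - 474842\right) = \left(-483286\right) \left(-865453\right) = 418261318558$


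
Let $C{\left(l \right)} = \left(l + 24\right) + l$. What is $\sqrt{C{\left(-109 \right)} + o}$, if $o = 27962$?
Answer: $2 \sqrt{6942} \approx 166.64$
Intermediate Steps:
$C{\left(l \right)} = 24 + 2 l$ ($C{\left(l \right)} = \left(24 + l\right) + l = 24 + 2 l$)
$\sqrt{C{\left(-109 \right)} + o} = \sqrt{\left(24 + 2 \left(-109\right)\right) + 27962} = \sqrt{\left(24 - 218\right) + 27962} = \sqrt{-194 + 27962} = \sqrt{27768} = 2 \sqrt{6942}$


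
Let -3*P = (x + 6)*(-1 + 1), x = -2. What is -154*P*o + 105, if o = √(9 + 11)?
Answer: 105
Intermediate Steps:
P = 0 (P = -(-2 + 6)*(-1 + 1)/3 = -4*0/3 = -⅓*0 = 0)
o = 2*√5 (o = √20 = 2*√5 ≈ 4.4721)
-154*P*o + 105 = -0*2*√5 + 105 = -154*0 + 105 = 0 + 105 = 105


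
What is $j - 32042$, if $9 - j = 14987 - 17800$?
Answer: $-29220$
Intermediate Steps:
$j = 2822$ ($j = 9 - \left(14987 - 17800\right) = 9 - -2813 = 9 + 2813 = 2822$)
$j - 32042 = 2822 - 32042 = -29220$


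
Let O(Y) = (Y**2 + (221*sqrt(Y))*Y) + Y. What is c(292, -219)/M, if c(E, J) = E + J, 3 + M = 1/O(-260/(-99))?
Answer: -6203255648223140/254929197116013 - 27407385720*sqrt(715)/84976399038671 ≈ -24.342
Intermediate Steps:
O(Y) = Y + Y**2 + 221*Y**(3/2) (O(Y) = (Y**2 + 221*Y**(3/2)) + Y = Y + Y**2 + 221*Y**(3/2))
M = -3 + 1/(93340/9801 + 114920*sqrt(715)/3267) (M = -3 + 1/(-260/(-99) + (-260/(-99))**2 + 221*(-260/(-99))**(3/2)) = -3 + 1/(-260*(-1/99) + (-260*(-1/99))**2 + 221*(-260*(-1/99))**(3/2)) = -3 + 1/(260/99 + (260/99)**2 + 221*(260/99)**(3/2)) = -3 + 1/(260/99 + 67600/9801 + 221*(520*sqrt(715)/3267)) = -3 + 1/(260/99 + 67600/9801 + 114920*sqrt(715)/3267) = -3 + 1/(93340/9801 + 114920*sqrt(715)/3267) ≈ -2.9989)
c(292, -219)/M = (292 - 219)/(-980493516579/326829999340 + 499851*sqrt(715)/12570384590) = 73/(-980493516579/326829999340 + 499851*sqrt(715)/12570384590)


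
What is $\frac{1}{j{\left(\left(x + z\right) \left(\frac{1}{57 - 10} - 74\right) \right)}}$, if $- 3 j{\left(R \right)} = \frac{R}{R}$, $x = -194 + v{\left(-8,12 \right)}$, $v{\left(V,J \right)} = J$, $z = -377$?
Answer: $-3$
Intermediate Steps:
$x = -182$ ($x = -194 + 12 = -182$)
$j{\left(R \right)} = - \frac{1}{3}$ ($j{\left(R \right)} = - \frac{R \frac{1}{R}}{3} = \left(- \frac{1}{3}\right) 1 = - \frac{1}{3}$)
$\frac{1}{j{\left(\left(x + z\right) \left(\frac{1}{57 - 10} - 74\right) \right)}} = \frac{1}{- \frac{1}{3}} = -3$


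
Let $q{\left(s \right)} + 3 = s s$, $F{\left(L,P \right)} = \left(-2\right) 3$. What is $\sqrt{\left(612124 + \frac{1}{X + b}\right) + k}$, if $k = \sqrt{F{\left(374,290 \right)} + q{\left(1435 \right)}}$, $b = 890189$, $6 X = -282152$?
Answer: $\frac{\sqrt{3916568120350326517 + 25593298876324 \sqrt{128701}}}{2529491} \approx 783.3$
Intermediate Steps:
$X = - \frac{141076}{3}$ ($X = \frac{1}{6} \left(-282152\right) = - \frac{141076}{3} \approx -47025.0$)
$F{\left(L,P \right)} = -6$
$q{\left(s \right)} = -3 + s^{2}$ ($q{\left(s \right)} = -3 + s s = -3 + s^{2}$)
$k = 4 \sqrt{128701}$ ($k = \sqrt{-6 - \left(3 - 1435^{2}\right)} = \sqrt{-6 + \left(-3 + 2059225\right)} = \sqrt{-6 + 2059222} = \sqrt{2059216} = 4 \sqrt{128701} \approx 1435.0$)
$\sqrt{\left(612124 + \frac{1}{X + b}\right) + k} = \sqrt{\left(612124 + \frac{1}{- \frac{141076}{3} + 890189}\right) + 4 \sqrt{128701}} = \sqrt{\left(612124 + \frac{1}{\frac{2529491}{3}}\right) + 4 \sqrt{128701}} = \sqrt{\left(612124 + \frac{3}{2529491}\right) + 4 \sqrt{128701}} = \sqrt{\frac{1548362148887}{2529491} + 4 \sqrt{128701}}$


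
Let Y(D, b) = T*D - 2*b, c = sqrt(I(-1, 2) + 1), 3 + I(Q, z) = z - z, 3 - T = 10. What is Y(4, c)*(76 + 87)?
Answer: -4564 - 326*I*sqrt(2) ≈ -4564.0 - 461.03*I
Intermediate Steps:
T = -7 (T = 3 - 1*10 = 3 - 10 = -7)
I(Q, z) = -3 (I(Q, z) = -3 + (z - z) = -3 + 0 = -3)
c = I*sqrt(2) (c = sqrt(-3 + 1) = sqrt(-2) = I*sqrt(2) ≈ 1.4142*I)
Y(D, b) = -7*D - 2*b
Y(4, c)*(76 + 87) = (-7*4 - 2*I*sqrt(2))*(76 + 87) = (-28 - 2*I*sqrt(2))*163 = -4564 - 326*I*sqrt(2)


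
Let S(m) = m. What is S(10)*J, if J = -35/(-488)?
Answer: 175/244 ≈ 0.71721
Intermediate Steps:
J = 35/488 (J = -35*(-1/488) = 35/488 ≈ 0.071721)
S(10)*J = 10*(35/488) = 175/244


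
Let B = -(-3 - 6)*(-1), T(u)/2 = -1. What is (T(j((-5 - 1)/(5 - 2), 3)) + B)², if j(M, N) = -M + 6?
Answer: 121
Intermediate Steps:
j(M, N) = 6 - M
T(u) = -2 (T(u) = 2*(-1) = -2)
B = -9 (B = -(-9)*(-1) = -1*9 = -9)
(T(j((-5 - 1)/(5 - 2), 3)) + B)² = (-2 - 9)² = (-11)² = 121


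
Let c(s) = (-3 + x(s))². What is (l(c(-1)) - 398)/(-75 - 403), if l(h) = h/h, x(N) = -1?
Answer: 397/478 ≈ 0.83054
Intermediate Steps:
c(s) = 16 (c(s) = (-3 - 1)² = (-4)² = 16)
l(h) = 1
(l(c(-1)) - 398)/(-75 - 403) = (1 - 398)/(-75 - 403) = -397/(-478) = -397*(-1/478) = 397/478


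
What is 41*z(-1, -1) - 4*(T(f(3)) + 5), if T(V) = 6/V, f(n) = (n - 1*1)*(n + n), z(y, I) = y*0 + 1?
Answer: 19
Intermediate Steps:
z(y, I) = 1 (z(y, I) = 0 + 1 = 1)
f(n) = 2*n*(-1 + n) (f(n) = (n - 1)*(2*n) = (-1 + n)*(2*n) = 2*n*(-1 + n))
41*z(-1, -1) - 4*(T(f(3)) + 5) = 41*1 - 4*(6/((2*3*(-1 + 3))) + 5) = 41 - 4*(6/((2*3*2)) + 5) = 41 - 4*(6/12 + 5) = 41 - 4*(6*(1/12) + 5) = 41 - 4*(½ + 5) = 41 - 4*11/2 = 41 - 22 = 19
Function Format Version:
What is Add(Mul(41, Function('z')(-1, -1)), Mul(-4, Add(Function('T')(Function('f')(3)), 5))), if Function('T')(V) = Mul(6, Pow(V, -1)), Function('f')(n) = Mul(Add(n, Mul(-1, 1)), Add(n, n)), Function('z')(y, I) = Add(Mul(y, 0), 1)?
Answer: 19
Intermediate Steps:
Function('z')(y, I) = 1 (Function('z')(y, I) = Add(0, 1) = 1)
Function('f')(n) = Mul(2, n, Add(-1, n)) (Function('f')(n) = Mul(Add(n, -1), Mul(2, n)) = Mul(Add(-1, n), Mul(2, n)) = Mul(2, n, Add(-1, n)))
Add(Mul(41, Function('z')(-1, -1)), Mul(-4, Add(Function('T')(Function('f')(3)), 5))) = Add(Mul(41, 1), Mul(-4, Add(Mul(6, Pow(Mul(2, 3, Add(-1, 3)), -1)), 5))) = Add(41, Mul(-4, Add(Mul(6, Pow(Mul(2, 3, 2), -1)), 5))) = Add(41, Mul(-4, Add(Mul(6, Pow(12, -1)), 5))) = Add(41, Mul(-4, Add(Mul(6, Rational(1, 12)), 5))) = Add(41, Mul(-4, Add(Rational(1, 2), 5))) = Add(41, Mul(-4, Rational(11, 2))) = Add(41, -22) = 19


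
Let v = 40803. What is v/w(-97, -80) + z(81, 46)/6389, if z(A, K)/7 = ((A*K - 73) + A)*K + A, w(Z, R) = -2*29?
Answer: -6583493/12778 ≈ -515.22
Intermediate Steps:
w(Z, R) = -58
z(A, K) = 7*A + 7*K*(-73 + A + A*K) (z(A, K) = 7*(((A*K - 73) + A)*K + A) = 7*(((-73 + A*K) + A)*K + A) = 7*((-73 + A + A*K)*K + A) = 7*(K*(-73 + A + A*K) + A) = 7*(A + K*(-73 + A + A*K)) = 7*A + 7*K*(-73 + A + A*K))
v/w(-97, -80) + z(81, 46)/6389 = 40803/(-58) + (-511*46 + 7*81 + 7*81*46 + 7*81*46**2)/6389 = 40803*(-1/58) + (-23506 + 567 + 26082 + 7*81*2116)*(1/6389) = -1407/2 + (-23506 + 567 + 26082 + 1199772)*(1/6389) = -1407/2 + 1202915*(1/6389) = -1407/2 + 1202915/6389 = -6583493/12778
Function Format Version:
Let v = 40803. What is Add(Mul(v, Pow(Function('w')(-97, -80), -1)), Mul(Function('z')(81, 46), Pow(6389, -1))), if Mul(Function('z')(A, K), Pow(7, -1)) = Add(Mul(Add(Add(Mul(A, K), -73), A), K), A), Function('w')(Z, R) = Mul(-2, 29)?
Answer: Rational(-6583493, 12778) ≈ -515.22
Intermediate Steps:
Function('w')(Z, R) = -58
Function('z')(A, K) = Add(Mul(7, A), Mul(7, K, Add(-73, A, Mul(A, K)))) (Function('z')(A, K) = Mul(7, Add(Mul(Add(Add(Mul(A, K), -73), A), K), A)) = Mul(7, Add(Mul(Add(Add(-73, Mul(A, K)), A), K), A)) = Mul(7, Add(Mul(Add(-73, A, Mul(A, K)), K), A)) = Mul(7, Add(Mul(K, Add(-73, A, Mul(A, K))), A)) = Mul(7, Add(A, Mul(K, Add(-73, A, Mul(A, K))))) = Add(Mul(7, A), Mul(7, K, Add(-73, A, Mul(A, K)))))
Add(Mul(v, Pow(Function('w')(-97, -80), -1)), Mul(Function('z')(81, 46), Pow(6389, -1))) = Add(Mul(40803, Pow(-58, -1)), Mul(Add(Mul(-511, 46), Mul(7, 81), Mul(7, 81, 46), Mul(7, 81, Pow(46, 2))), Pow(6389, -1))) = Add(Mul(40803, Rational(-1, 58)), Mul(Add(-23506, 567, 26082, Mul(7, 81, 2116)), Rational(1, 6389))) = Add(Rational(-1407, 2), Mul(Add(-23506, 567, 26082, 1199772), Rational(1, 6389))) = Add(Rational(-1407, 2), Mul(1202915, Rational(1, 6389))) = Add(Rational(-1407, 2), Rational(1202915, 6389)) = Rational(-6583493, 12778)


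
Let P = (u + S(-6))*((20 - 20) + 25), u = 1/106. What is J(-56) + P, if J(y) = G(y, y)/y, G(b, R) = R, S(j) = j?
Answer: -15769/106 ≈ -148.76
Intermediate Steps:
u = 1/106 ≈ 0.0094340
J(y) = 1 (J(y) = y/y = 1)
P = -15875/106 (P = (1/106 - 6)*((20 - 20) + 25) = -635*(0 + 25)/106 = -635/106*25 = -15875/106 ≈ -149.76)
J(-56) + P = 1 - 15875/106 = -15769/106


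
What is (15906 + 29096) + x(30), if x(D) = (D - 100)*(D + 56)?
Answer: 38982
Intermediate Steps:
x(D) = (-100 + D)*(56 + D)
(15906 + 29096) + x(30) = (15906 + 29096) + (-5600 + 30² - 44*30) = 45002 + (-5600 + 900 - 1320) = 45002 - 6020 = 38982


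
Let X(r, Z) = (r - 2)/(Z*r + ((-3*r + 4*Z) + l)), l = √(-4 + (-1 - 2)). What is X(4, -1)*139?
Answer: -5560/407 - 278*I*√7/407 ≈ -13.661 - 1.8072*I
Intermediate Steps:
l = I*√7 (l = √(-4 - 3) = √(-7) = I*√7 ≈ 2.6458*I)
X(r, Z) = (-2 + r)/(-3*r + 4*Z + I*√7 + Z*r) (X(r, Z) = (r - 2)/(Z*r + ((-3*r + 4*Z) + I*√7)) = (-2 + r)/(Z*r + (-3*r + 4*Z + I*√7)) = (-2 + r)/(-3*r + 4*Z + I*√7 + Z*r))
X(4, -1)*139 = ((-2 + 4)/(-3*4 + 4*(-1) + I*√7 - 1*4))*139 = (2/(-12 - 4 + I*√7 - 4))*139 = (2/(-20 + I*√7))*139 = 278/(-20 + I*√7)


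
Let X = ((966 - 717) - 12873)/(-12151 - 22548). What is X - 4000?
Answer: -138783376/34699 ≈ -3999.6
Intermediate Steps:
X = 12624/34699 (X = (249 - 12873)/(-34699) = -12624*(-1/34699) = 12624/34699 ≈ 0.36381)
X - 4000 = 12624/34699 - 4000 = -138783376/34699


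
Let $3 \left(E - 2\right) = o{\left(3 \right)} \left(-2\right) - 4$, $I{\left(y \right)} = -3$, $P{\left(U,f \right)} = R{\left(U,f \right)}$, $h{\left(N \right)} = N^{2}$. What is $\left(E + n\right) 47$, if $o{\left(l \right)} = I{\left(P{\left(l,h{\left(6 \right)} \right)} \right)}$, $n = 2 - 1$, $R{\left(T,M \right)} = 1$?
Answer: $\frac{517}{3} \approx 172.33$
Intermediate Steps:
$n = 1$ ($n = 2 - 1 = 1$)
$P{\left(U,f \right)} = 1$
$o{\left(l \right)} = -3$
$E = \frac{8}{3}$ ($E = 2 + \frac{\left(-3\right) \left(-2\right) - 4}{3} = 2 + \frac{6 - 4}{3} = 2 + \frac{1}{3} \cdot 2 = 2 + \frac{2}{3} = \frac{8}{3} \approx 2.6667$)
$\left(E + n\right) 47 = \left(\frac{8}{3} + 1\right) 47 = \frac{11}{3} \cdot 47 = \frac{517}{3}$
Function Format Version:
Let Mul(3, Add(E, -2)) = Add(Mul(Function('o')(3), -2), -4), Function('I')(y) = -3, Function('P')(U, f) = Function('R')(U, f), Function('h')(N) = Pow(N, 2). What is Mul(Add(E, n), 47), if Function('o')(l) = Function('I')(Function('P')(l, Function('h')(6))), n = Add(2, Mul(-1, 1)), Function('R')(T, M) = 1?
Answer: Rational(517, 3) ≈ 172.33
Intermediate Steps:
n = 1 (n = Add(2, -1) = 1)
Function('P')(U, f) = 1
Function('o')(l) = -3
E = Rational(8, 3) (E = Add(2, Mul(Rational(1, 3), Add(Mul(-3, -2), -4))) = Add(2, Mul(Rational(1, 3), Add(6, -4))) = Add(2, Mul(Rational(1, 3), 2)) = Add(2, Rational(2, 3)) = Rational(8, 3) ≈ 2.6667)
Mul(Add(E, n), 47) = Mul(Add(Rational(8, 3), 1), 47) = Mul(Rational(11, 3), 47) = Rational(517, 3)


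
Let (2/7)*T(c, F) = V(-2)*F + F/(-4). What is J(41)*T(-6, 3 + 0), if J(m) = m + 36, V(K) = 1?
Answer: 4851/8 ≈ 606.38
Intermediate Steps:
T(c, F) = 21*F/8 (T(c, F) = 7*(1*F + F/(-4))/2 = 7*(F + F*(-¼))/2 = 7*(F - F/4)/2 = 7*(3*F/4)/2 = 21*F/8)
J(m) = 36 + m
J(41)*T(-6, 3 + 0) = (36 + 41)*(21*(3 + 0)/8) = 77*((21/8)*3) = 77*(63/8) = 4851/8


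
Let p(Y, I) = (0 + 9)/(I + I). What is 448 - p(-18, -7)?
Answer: 6281/14 ≈ 448.64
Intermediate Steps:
p(Y, I) = 9/(2*I) (p(Y, I) = 9/((2*I)) = 9*(1/(2*I)) = 9/(2*I))
448 - p(-18, -7) = 448 - 9/(2*(-7)) = 448 - 9*(-1)/(2*7) = 448 - 1*(-9/14) = 448 + 9/14 = 6281/14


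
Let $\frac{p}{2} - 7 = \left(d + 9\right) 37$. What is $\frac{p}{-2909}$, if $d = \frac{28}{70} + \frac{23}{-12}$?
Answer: $- \frac{17033}{87270} \approx -0.19518$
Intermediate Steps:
$d = - \frac{91}{60}$ ($d = 28 \cdot \frac{1}{70} + 23 \left(- \frac{1}{12}\right) = \frac{2}{5} - \frac{23}{12} = - \frac{91}{60} \approx -1.5167$)
$p = \frac{17033}{30}$ ($p = 14 + 2 \left(- \frac{91}{60} + 9\right) 37 = 14 + 2 \cdot \frac{449}{60} \cdot 37 = 14 + 2 \cdot \frac{16613}{60} = 14 + \frac{16613}{30} = \frac{17033}{30} \approx 567.77$)
$\frac{p}{-2909} = \frac{17033}{30 \left(-2909\right)} = \frac{17033}{30} \left(- \frac{1}{2909}\right) = - \frac{17033}{87270}$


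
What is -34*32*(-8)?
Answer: 8704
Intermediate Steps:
-34*32*(-8) = -1088*(-8) = -1*(-8704) = 8704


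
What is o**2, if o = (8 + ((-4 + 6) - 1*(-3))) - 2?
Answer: 121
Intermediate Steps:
o = 11 (o = (8 + (2 + 3)) - 2 = (8 + 5) - 2 = 13 - 2 = 11)
o**2 = 11**2 = 121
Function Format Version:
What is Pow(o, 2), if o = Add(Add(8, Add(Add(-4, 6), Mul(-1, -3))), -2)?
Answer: 121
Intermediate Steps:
o = 11 (o = Add(Add(8, Add(2, 3)), -2) = Add(Add(8, 5), -2) = Add(13, -2) = 11)
Pow(o, 2) = Pow(11, 2) = 121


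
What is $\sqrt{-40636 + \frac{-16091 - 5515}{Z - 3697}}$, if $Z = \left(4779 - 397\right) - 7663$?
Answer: $\frac{i \sqrt{54958805921}}{1163} \approx 201.58 i$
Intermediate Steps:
$Z = -3281$ ($Z = 4382 - 7663 = -3281$)
$\sqrt{-40636 + \frac{-16091 - 5515}{Z - 3697}} = \sqrt{-40636 + \frac{-16091 - 5515}{-3281 - 3697}} = \sqrt{-40636 - \frac{21606}{-6978}} = \sqrt{-40636 - - \frac{3601}{1163}} = \sqrt{-40636 + \frac{3601}{1163}} = \sqrt{- \frac{47256067}{1163}} = \frac{i \sqrt{54958805921}}{1163}$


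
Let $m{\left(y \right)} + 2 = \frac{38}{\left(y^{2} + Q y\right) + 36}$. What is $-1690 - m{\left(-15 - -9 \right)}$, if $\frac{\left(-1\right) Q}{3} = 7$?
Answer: $- \frac{167131}{99} \approx -1688.2$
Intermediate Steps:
$Q = -21$ ($Q = \left(-3\right) 7 = -21$)
$m{\left(y \right)} = -2 + \frac{38}{36 + y^{2} - 21 y}$ ($m{\left(y \right)} = -2 + \frac{38}{\left(y^{2} - 21 y\right) + 36} = -2 + \frac{38}{36 + y^{2} - 21 y}$)
$-1690 - m{\left(-15 - -9 \right)} = -1690 - \frac{2 \left(-17 - \left(-15 - -9\right)^{2} + 21 \left(-15 - -9\right)\right)}{36 + \left(-15 - -9\right)^{2} - 21 \left(-15 - -9\right)} = -1690 - \frac{2 \left(-17 - \left(-15 + 9\right)^{2} + 21 \left(-15 + 9\right)\right)}{36 + \left(-15 + 9\right)^{2} - 21 \left(-15 + 9\right)} = -1690 - \frac{2 \left(-17 - \left(-6\right)^{2} + 21 \left(-6\right)\right)}{36 + \left(-6\right)^{2} - -126} = -1690 - \frac{2 \left(-17 - 36 - 126\right)}{36 + 36 + 126} = -1690 - \frac{2 \left(-17 - 36 - 126\right)}{198} = -1690 - 2 \cdot \frac{1}{198} \left(-179\right) = -1690 - - \frac{179}{99} = -1690 + \frac{179}{99} = - \frac{167131}{99}$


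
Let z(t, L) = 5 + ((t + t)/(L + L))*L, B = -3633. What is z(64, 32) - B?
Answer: 3702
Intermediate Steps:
z(t, L) = 5 + t (z(t, L) = 5 + ((2*t)/((2*L)))*L = 5 + ((2*t)*(1/(2*L)))*L = 5 + (t/L)*L = 5 + t)
z(64, 32) - B = (5 + 64) - 1*(-3633) = 69 + 3633 = 3702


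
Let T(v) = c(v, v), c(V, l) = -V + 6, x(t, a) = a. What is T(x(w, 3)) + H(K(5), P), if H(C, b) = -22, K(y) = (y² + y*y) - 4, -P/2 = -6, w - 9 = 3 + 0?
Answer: -19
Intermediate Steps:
w = 12 (w = 9 + (3 + 0) = 9 + 3 = 12)
c(V, l) = 6 - V
T(v) = 6 - v
P = 12 (P = -2*(-6) = 12)
K(y) = -4 + 2*y² (K(y) = (y² + y²) - 4 = 2*y² - 4 = -4 + 2*y²)
T(x(w, 3)) + H(K(5), P) = (6 - 1*3) - 22 = (6 - 3) - 22 = 3 - 22 = -19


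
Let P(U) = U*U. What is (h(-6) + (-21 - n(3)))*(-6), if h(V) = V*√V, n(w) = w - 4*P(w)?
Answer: -72 + 36*I*√6 ≈ -72.0 + 88.182*I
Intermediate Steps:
P(U) = U²
n(w) = w - 4*w²
h(V) = V^(3/2)
(h(-6) + (-21 - n(3)))*(-6) = ((-6)^(3/2) + (-21 - 3*(1 - 4*3)))*(-6) = (-6*I*√6 + (-21 - 3*(1 - 12)))*(-6) = (-6*I*√6 + (-21 - 3*(-11)))*(-6) = (-6*I*√6 + (-21 - 1*(-33)))*(-6) = (-6*I*√6 + (-21 + 33))*(-6) = (-6*I*√6 + 12)*(-6) = (12 - 6*I*√6)*(-6) = -72 + 36*I*√6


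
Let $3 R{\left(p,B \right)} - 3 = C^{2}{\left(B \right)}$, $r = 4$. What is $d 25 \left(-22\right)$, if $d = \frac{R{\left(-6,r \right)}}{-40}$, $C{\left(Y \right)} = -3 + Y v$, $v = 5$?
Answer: $\frac{4015}{3} \approx 1338.3$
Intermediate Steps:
$C{\left(Y \right)} = -3 + 5 Y$ ($C{\left(Y \right)} = -3 + Y 5 = -3 + 5 Y$)
$R{\left(p,B \right)} = 1 + \frac{\left(-3 + 5 B\right)^{2}}{3}$
$d = - \frac{73}{30}$ ($d = \frac{1 + \frac{\left(-3 + 5 \cdot 4\right)^{2}}{3}}{-40} = \left(1 + \frac{\left(-3 + 20\right)^{2}}{3}\right) \left(- \frac{1}{40}\right) = \left(1 + \frac{17^{2}}{3}\right) \left(- \frac{1}{40}\right) = \left(1 + \frac{1}{3} \cdot 289\right) \left(- \frac{1}{40}\right) = \left(1 + \frac{289}{3}\right) \left(- \frac{1}{40}\right) = \frac{292}{3} \left(- \frac{1}{40}\right) = - \frac{73}{30} \approx -2.4333$)
$d 25 \left(-22\right) = \left(- \frac{73}{30}\right) 25 \left(-22\right) = \left(- \frac{365}{6}\right) \left(-22\right) = \frac{4015}{3}$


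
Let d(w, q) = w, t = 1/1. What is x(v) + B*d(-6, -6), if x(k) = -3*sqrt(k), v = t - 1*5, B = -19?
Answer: 114 - 6*I ≈ 114.0 - 6.0*I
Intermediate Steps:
t = 1
v = -4 (v = 1 - 1*5 = 1 - 5 = -4)
x(v) + B*d(-6, -6) = -6*I - 19*(-6) = -6*I + 114 = 114 - 6*I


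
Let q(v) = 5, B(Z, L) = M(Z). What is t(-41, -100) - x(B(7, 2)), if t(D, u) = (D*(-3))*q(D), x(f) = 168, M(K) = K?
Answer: 447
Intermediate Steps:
B(Z, L) = Z
t(D, u) = -15*D (t(D, u) = (D*(-3))*5 = -3*D*5 = -15*D)
t(-41, -100) - x(B(7, 2)) = -15*(-41) - 1*168 = 615 - 168 = 447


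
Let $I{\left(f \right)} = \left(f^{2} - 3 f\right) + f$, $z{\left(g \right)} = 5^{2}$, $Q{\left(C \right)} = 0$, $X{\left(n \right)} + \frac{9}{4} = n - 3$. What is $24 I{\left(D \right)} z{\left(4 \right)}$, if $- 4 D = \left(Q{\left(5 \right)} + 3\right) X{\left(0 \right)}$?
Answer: $\frac{146475}{32} \approx 4577.3$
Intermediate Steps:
$X{\left(n \right)} = - \frac{21}{4} + n$ ($X{\left(n \right)} = - \frac{9}{4} + \left(n - 3\right) = - \frac{9}{4} + \left(-3 + n\right) = - \frac{21}{4} + n$)
$D = \frac{63}{16}$ ($D = - \frac{\left(0 + 3\right) \left(- \frac{21}{4} + 0\right)}{4} = - \frac{3 \left(- \frac{21}{4}\right)}{4} = \left(- \frac{1}{4}\right) \left(- \frac{63}{4}\right) = \frac{63}{16} \approx 3.9375$)
$z{\left(g \right)} = 25$
$I{\left(f \right)} = f^{2} - 2 f$
$24 I{\left(D \right)} z{\left(4 \right)} = 24 \frac{63 \left(-2 + \frac{63}{16}\right)}{16} \cdot 25 = 24 \cdot \frac{63}{16} \cdot \frac{31}{16} \cdot 25 = 24 \cdot \frac{1953}{256} \cdot 25 = \frac{5859}{32} \cdot 25 = \frac{146475}{32}$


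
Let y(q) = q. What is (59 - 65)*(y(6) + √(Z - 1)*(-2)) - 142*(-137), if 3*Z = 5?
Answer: 19418 + 4*√6 ≈ 19428.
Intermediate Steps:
Z = 5/3 (Z = (⅓)*5 = 5/3 ≈ 1.6667)
(59 - 65)*(y(6) + √(Z - 1)*(-2)) - 142*(-137) = (59 - 65)*(6 + √(5/3 - 1)*(-2)) - 142*(-137) = -6*(6 + √(⅔)*(-2)) + 19454 = -6*(6 + (√6/3)*(-2)) + 19454 = -6*(6 - 2*√6/3) + 19454 = (-36 + 4*√6) + 19454 = 19418 + 4*√6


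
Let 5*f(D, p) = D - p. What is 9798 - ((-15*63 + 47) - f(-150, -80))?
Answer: 10682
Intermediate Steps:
f(D, p) = -p/5 + D/5 (f(D, p) = (D - p)/5 = -p/5 + D/5)
9798 - ((-15*63 + 47) - f(-150, -80)) = 9798 - ((-15*63 + 47) - (-1/5*(-80) + (1/5)*(-150))) = 9798 - ((-945 + 47) - (16 - 30)) = 9798 - (-898 - 1*(-14)) = 9798 - (-898 + 14) = 9798 - 1*(-884) = 9798 + 884 = 10682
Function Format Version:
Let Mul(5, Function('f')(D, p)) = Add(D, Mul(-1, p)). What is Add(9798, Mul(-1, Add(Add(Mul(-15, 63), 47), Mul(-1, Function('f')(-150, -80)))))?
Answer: 10682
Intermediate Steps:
Function('f')(D, p) = Add(Mul(Rational(-1, 5), p), Mul(Rational(1, 5), D)) (Function('f')(D, p) = Mul(Rational(1, 5), Add(D, Mul(-1, p))) = Add(Mul(Rational(-1, 5), p), Mul(Rational(1, 5), D)))
Add(9798, Mul(-1, Add(Add(Mul(-15, 63), 47), Mul(-1, Function('f')(-150, -80))))) = Add(9798, Mul(-1, Add(Add(Mul(-15, 63), 47), Mul(-1, Add(Mul(Rational(-1, 5), -80), Mul(Rational(1, 5), -150)))))) = Add(9798, Mul(-1, Add(Add(-945, 47), Mul(-1, Add(16, -30))))) = Add(9798, Mul(-1, Add(-898, Mul(-1, -14)))) = Add(9798, Mul(-1, Add(-898, 14))) = Add(9798, Mul(-1, -884)) = Add(9798, 884) = 10682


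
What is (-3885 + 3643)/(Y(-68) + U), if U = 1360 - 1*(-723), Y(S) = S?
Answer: -242/2015 ≈ -0.12010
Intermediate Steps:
U = 2083 (U = 1360 + 723 = 2083)
(-3885 + 3643)/(Y(-68) + U) = (-3885 + 3643)/(-68 + 2083) = -242/2015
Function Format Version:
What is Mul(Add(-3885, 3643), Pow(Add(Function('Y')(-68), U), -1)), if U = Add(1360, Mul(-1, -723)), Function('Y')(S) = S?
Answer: Rational(-242, 2015) ≈ -0.12010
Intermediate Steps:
U = 2083 (U = Add(1360, 723) = 2083)
Mul(Add(-3885, 3643), Pow(Add(Function('Y')(-68), U), -1)) = Mul(Add(-3885, 3643), Pow(Add(-68, 2083), -1)) = Mul(-242, Pow(2015, -1)) = Mul(-242, Rational(1, 2015)) = Rational(-242, 2015)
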